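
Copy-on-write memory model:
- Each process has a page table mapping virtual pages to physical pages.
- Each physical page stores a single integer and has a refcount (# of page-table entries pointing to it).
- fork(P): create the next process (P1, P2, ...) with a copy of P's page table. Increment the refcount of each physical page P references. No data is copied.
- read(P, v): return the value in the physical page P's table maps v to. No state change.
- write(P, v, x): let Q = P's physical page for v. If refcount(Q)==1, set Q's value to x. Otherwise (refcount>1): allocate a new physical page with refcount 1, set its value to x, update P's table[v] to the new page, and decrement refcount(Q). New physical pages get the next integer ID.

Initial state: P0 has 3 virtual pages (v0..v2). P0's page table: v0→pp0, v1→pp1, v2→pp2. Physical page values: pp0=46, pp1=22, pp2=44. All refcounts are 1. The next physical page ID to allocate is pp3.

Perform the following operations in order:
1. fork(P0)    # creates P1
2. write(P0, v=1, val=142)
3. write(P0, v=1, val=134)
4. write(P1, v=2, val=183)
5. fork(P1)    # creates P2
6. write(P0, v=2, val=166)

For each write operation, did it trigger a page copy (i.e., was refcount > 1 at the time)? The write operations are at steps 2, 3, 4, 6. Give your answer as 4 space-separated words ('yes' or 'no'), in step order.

Op 1: fork(P0) -> P1. 3 ppages; refcounts: pp0:2 pp1:2 pp2:2
Op 2: write(P0, v1, 142). refcount(pp1)=2>1 -> COPY to pp3. 4 ppages; refcounts: pp0:2 pp1:1 pp2:2 pp3:1
Op 3: write(P0, v1, 134). refcount(pp3)=1 -> write in place. 4 ppages; refcounts: pp0:2 pp1:1 pp2:2 pp3:1
Op 4: write(P1, v2, 183). refcount(pp2)=2>1 -> COPY to pp4. 5 ppages; refcounts: pp0:2 pp1:1 pp2:1 pp3:1 pp4:1
Op 5: fork(P1) -> P2. 5 ppages; refcounts: pp0:3 pp1:2 pp2:1 pp3:1 pp4:2
Op 6: write(P0, v2, 166). refcount(pp2)=1 -> write in place. 5 ppages; refcounts: pp0:3 pp1:2 pp2:1 pp3:1 pp4:2

yes no yes no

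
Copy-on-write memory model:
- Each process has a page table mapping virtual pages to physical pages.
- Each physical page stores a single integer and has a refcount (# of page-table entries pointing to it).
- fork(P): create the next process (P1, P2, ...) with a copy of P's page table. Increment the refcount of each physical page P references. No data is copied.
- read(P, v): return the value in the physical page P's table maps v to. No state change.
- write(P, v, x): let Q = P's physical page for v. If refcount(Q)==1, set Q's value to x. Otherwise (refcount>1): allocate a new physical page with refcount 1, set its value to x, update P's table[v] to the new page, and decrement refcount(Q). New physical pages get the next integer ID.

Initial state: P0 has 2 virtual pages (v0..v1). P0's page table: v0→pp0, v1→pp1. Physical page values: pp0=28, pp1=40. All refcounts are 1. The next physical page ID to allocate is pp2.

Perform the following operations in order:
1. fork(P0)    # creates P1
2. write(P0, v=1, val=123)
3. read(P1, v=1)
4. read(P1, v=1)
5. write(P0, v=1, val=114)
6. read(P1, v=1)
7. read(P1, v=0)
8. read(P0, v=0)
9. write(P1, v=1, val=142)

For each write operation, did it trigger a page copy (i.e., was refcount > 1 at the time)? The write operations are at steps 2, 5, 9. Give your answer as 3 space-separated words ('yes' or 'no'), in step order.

Op 1: fork(P0) -> P1. 2 ppages; refcounts: pp0:2 pp1:2
Op 2: write(P0, v1, 123). refcount(pp1)=2>1 -> COPY to pp2. 3 ppages; refcounts: pp0:2 pp1:1 pp2:1
Op 3: read(P1, v1) -> 40. No state change.
Op 4: read(P1, v1) -> 40. No state change.
Op 5: write(P0, v1, 114). refcount(pp2)=1 -> write in place. 3 ppages; refcounts: pp0:2 pp1:1 pp2:1
Op 6: read(P1, v1) -> 40. No state change.
Op 7: read(P1, v0) -> 28. No state change.
Op 8: read(P0, v0) -> 28. No state change.
Op 9: write(P1, v1, 142). refcount(pp1)=1 -> write in place. 3 ppages; refcounts: pp0:2 pp1:1 pp2:1

yes no no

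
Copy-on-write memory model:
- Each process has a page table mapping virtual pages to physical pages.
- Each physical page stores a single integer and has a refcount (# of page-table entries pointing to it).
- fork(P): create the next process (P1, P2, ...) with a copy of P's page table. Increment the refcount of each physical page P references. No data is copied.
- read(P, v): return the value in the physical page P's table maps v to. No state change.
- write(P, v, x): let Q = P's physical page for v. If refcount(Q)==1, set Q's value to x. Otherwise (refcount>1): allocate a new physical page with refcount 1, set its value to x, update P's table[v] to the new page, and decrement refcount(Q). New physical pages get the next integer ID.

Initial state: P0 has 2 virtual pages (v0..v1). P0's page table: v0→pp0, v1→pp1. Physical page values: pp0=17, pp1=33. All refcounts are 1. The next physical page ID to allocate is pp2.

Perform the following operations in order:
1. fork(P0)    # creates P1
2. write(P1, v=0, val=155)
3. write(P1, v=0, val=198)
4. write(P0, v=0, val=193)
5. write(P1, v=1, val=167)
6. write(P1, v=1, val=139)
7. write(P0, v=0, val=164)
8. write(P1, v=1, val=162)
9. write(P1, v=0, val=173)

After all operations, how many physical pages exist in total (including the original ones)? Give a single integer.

Answer: 4

Derivation:
Op 1: fork(P0) -> P1. 2 ppages; refcounts: pp0:2 pp1:2
Op 2: write(P1, v0, 155). refcount(pp0)=2>1 -> COPY to pp2. 3 ppages; refcounts: pp0:1 pp1:2 pp2:1
Op 3: write(P1, v0, 198). refcount(pp2)=1 -> write in place. 3 ppages; refcounts: pp0:1 pp1:2 pp2:1
Op 4: write(P0, v0, 193). refcount(pp0)=1 -> write in place. 3 ppages; refcounts: pp0:1 pp1:2 pp2:1
Op 5: write(P1, v1, 167). refcount(pp1)=2>1 -> COPY to pp3. 4 ppages; refcounts: pp0:1 pp1:1 pp2:1 pp3:1
Op 6: write(P1, v1, 139). refcount(pp3)=1 -> write in place. 4 ppages; refcounts: pp0:1 pp1:1 pp2:1 pp3:1
Op 7: write(P0, v0, 164). refcount(pp0)=1 -> write in place. 4 ppages; refcounts: pp0:1 pp1:1 pp2:1 pp3:1
Op 8: write(P1, v1, 162). refcount(pp3)=1 -> write in place. 4 ppages; refcounts: pp0:1 pp1:1 pp2:1 pp3:1
Op 9: write(P1, v0, 173). refcount(pp2)=1 -> write in place. 4 ppages; refcounts: pp0:1 pp1:1 pp2:1 pp3:1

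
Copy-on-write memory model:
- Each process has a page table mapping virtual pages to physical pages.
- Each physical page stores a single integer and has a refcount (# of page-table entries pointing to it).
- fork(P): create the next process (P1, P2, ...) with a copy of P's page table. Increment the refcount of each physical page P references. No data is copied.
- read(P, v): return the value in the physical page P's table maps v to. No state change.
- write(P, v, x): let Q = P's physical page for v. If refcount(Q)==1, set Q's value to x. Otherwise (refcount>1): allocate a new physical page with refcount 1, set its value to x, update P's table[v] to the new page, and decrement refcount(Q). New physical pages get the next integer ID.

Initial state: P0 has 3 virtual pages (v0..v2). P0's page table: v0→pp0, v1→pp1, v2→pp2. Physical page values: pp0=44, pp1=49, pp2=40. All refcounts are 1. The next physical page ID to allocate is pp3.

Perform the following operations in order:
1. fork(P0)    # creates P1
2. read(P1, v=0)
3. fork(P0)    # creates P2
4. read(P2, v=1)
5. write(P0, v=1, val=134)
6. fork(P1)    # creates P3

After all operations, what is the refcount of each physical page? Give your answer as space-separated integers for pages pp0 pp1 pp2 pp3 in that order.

Op 1: fork(P0) -> P1. 3 ppages; refcounts: pp0:2 pp1:2 pp2:2
Op 2: read(P1, v0) -> 44. No state change.
Op 3: fork(P0) -> P2. 3 ppages; refcounts: pp0:3 pp1:3 pp2:3
Op 4: read(P2, v1) -> 49. No state change.
Op 5: write(P0, v1, 134). refcount(pp1)=3>1 -> COPY to pp3. 4 ppages; refcounts: pp0:3 pp1:2 pp2:3 pp3:1
Op 6: fork(P1) -> P3. 4 ppages; refcounts: pp0:4 pp1:3 pp2:4 pp3:1

Answer: 4 3 4 1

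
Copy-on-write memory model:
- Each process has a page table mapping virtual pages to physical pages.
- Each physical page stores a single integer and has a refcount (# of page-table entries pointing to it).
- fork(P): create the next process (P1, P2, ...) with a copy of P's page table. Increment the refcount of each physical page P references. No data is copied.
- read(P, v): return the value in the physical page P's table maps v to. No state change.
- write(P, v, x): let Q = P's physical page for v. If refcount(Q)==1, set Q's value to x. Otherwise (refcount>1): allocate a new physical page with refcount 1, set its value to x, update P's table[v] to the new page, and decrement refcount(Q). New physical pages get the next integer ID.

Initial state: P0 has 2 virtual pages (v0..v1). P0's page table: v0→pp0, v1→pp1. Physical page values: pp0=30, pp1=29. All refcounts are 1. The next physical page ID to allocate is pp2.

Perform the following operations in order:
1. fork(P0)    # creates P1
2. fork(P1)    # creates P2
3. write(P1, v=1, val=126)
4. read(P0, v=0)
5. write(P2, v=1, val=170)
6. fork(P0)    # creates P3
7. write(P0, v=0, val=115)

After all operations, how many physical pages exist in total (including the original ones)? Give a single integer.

Answer: 5

Derivation:
Op 1: fork(P0) -> P1. 2 ppages; refcounts: pp0:2 pp1:2
Op 2: fork(P1) -> P2. 2 ppages; refcounts: pp0:3 pp1:3
Op 3: write(P1, v1, 126). refcount(pp1)=3>1 -> COPY to pp2. 3 ppages; refcounts: pp0:3 pp1:2 pp2:1
Op 4: read(P0, v0) -> 30. No state change.
Op 5: write(P2, v1, 170). refcount(pp1)=2>1 -> COPY to pp3. 4 ppages; refcounts: pp0:3 pp1:1 pp2:1 pp3:1
Op 6: fork(P0) -> P3. 4 ppages; refcounts: pp0:4 pp1:2 pp2:1 pp3:1
Op 7: write(P0, v0, 115). refcount(pp0)=4>1 -> COPY to pp4. 5 ppages; refcounts: pp0:3 pp1:2 pp2:1 pp3:1 pp4:1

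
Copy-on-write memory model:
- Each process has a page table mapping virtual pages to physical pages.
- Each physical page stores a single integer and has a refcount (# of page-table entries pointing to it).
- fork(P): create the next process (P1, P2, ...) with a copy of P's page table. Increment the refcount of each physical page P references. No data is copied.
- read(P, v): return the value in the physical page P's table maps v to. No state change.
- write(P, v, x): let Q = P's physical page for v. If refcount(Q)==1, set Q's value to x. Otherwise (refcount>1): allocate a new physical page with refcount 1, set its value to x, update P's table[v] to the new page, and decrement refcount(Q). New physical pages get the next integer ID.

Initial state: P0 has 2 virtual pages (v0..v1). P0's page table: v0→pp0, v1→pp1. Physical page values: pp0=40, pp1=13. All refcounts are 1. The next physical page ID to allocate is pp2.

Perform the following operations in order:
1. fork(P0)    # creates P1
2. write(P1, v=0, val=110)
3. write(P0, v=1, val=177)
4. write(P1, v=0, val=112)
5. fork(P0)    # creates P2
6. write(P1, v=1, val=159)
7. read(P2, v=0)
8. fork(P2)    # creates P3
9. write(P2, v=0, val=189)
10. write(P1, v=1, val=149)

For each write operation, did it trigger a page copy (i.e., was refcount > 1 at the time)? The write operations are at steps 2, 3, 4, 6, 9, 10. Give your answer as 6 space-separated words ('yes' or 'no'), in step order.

Op 1: fork(P0) -> P1. 2 ppages; refcounts: pp0:2 pp1:2
Op 2: write(P1, v0, 110). refcount(pp0)=2>1 -> COPY to pp2. 3 ppages; refcounts: pp0:1 pp1:2 pp2:1
Op 3: write(P0, v1, 177). refcount(pp1)=2>1 -> COPY to pp3. 4 ppages; refcounts: pp0:1 pp1:1 pp2:1 pp3:1
Op 4: write(P1, v0, 112). refcount(pp2)=1 -> write in place. 4 ppages; refcounts: pp0:1 pp1:1 pp2:1 pp3:1
Op 5: fork(P0) -> P2. 4 ppages; refcounts: pp0:2 pp1:1 pp2:1 pp3:2
Op 6: write(P1, v1, 159). refcount(pp1)=1 -> write in place. 4 ppages; refcounts: pp0:2 pp1:1 pp2:1 pp3:2
Op 7: read(P2, v0) -> 40. No state change.
Op 8: fork(P2) -> P3. 4 ppages; refcounts: pp0:3 pp1:1 pp2:1 pp3:3
Op 9: write(P2, v0, 189). refcount(pp0)=3>1 -> COPY to pp4. 5 ppages; refcounts: pp0:2 pp1:1 pp2:1 pp3:3 pp4:1
Op 10: write(P1, v1, 149). refcount(pp1)=1 -> write in place. 5 ppages; refcounts: pp0:2 pp1:1 pp2:1 pp3:3 pp4:1

yes yes no no yes no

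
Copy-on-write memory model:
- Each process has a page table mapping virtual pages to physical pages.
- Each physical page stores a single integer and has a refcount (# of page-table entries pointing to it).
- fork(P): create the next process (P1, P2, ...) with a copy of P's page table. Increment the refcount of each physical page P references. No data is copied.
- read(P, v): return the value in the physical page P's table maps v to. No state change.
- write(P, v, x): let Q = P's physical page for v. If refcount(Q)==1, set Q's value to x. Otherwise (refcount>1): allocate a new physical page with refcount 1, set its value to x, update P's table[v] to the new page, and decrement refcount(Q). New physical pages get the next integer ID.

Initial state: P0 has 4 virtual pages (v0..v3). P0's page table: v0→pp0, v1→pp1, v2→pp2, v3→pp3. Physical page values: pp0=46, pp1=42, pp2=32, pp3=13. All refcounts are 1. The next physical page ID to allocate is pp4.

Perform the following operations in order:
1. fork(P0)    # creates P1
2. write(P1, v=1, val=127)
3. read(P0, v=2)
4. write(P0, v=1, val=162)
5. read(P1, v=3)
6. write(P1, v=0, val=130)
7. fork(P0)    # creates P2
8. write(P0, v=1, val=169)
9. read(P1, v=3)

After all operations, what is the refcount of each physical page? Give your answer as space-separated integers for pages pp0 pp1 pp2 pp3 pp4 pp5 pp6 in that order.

Answer: 2 1 3 3 1 1 1

Derivation:
Op 1: fork(P0) -> P1. 4 ppages; refcounts: pp0:2 pp1:2 pp2:2 pp3:2
Op 2: write(P1, v1, 127). refcount(pp1)=2>1 -> COPY to pp4. 5 ppages; refcounts: pp0:2 pp1:1 pp2:2 pp3:2 pp4:1
Op 3: read(P0, v2) -> 32. No state change.
Op 4: write(P0, v1, 162). refcount(pp1)=1 -> write in place. 5 ppages; refcounts: pp0:2 pp1:1 pp2:2 pp3:2 pp4:1
Op 5: read(P1, v3) -> 13. No state change.
Op 6: write(P1, v0, 130). refcount(pp0)=2>1 -> COPY to pp5. 6 ppages; refcounts: pp0:1 pp1:1 pp2:2 pp3:2 pp4:1 pp5:1
Op 7: fork(P0) -> P2. 6 ppages; refcounts: pp0:2 pp1:2 pp2:3 pp3:3 pp4:1 pp5:1
Op 8: write(P0, v1, 169). refcount(pp1)=2>1 -> COPY to pp6. 7 ppages; refcounts: pp0:2 pp1:1 pp2:3 pp3:3 pp4:1 pp5:1 pp6:1
Op 9: read(P1, v3) -> 13. No state change.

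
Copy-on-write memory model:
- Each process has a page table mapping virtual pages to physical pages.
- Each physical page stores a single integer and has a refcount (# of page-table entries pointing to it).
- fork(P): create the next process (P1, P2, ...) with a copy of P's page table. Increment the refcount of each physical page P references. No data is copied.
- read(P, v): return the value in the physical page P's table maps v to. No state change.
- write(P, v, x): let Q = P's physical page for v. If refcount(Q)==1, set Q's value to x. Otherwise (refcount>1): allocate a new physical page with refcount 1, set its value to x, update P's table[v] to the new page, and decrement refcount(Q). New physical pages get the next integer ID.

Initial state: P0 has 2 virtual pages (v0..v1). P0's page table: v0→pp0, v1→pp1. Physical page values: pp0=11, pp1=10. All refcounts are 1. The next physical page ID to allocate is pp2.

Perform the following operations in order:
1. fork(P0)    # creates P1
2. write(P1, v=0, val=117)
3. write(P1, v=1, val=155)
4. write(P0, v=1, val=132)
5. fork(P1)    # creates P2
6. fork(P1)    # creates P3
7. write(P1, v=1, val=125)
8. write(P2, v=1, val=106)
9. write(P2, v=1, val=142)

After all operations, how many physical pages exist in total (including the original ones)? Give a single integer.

Op 1: fork(P0) -> P1. 2 ppages; refcounts: pp0:2 pp1:2
Op 2: write(P1, v0, 117). refcount(pp0)=2>1 -> COPY to pp2. 3 ppages; refcounts: pp0:1 pp1:2 pp2:1
Op 3: write(P1, v1, 155). refcount(pp1)=2>1 -> COPY to pp3. 4 ppages; refcounts: pp0:1 pp1:1 pp2:1 pp3:1
Op 4: write(P0, v1, 132). refcount(pp1)=1 -> write in place. 4 ppages; refcounts: pp0:1 pp1:1 pp2:1 pp3:1
Op 5: fork(P1) -> P2. 4 ppages; refcounts: pp0:1 pp1:1 pp2:2 pp3:2
Op 6: fork(P1) -> P3. 4 ppages; refcounts: pp0:1 pp1:1 pp2:3 pp3:3
Op 7: write(P1, v1, 125). refcount(pp3)=3>1 -> COPY to pp4. 5 ppages; refcounts: pp0:1 pp1:1 pp2:3 pp3:2 pp4:1
Op 8: write(P2, v1, 106). refcount(pp3)=2>1 -> COPY to pp5. 6 ppages; refcounts: pp0:1 pp1:1 pp2:3 pp3:1 pp4:1 pp5:1
Op 9: write(P2, v1, 142). refcount(pp5)=1 -> write in place. 6 ppages; refcounts: pp0:1 pp1:1 pp2:3 pp3:1 pp4:1 pp5:1

Answer: 6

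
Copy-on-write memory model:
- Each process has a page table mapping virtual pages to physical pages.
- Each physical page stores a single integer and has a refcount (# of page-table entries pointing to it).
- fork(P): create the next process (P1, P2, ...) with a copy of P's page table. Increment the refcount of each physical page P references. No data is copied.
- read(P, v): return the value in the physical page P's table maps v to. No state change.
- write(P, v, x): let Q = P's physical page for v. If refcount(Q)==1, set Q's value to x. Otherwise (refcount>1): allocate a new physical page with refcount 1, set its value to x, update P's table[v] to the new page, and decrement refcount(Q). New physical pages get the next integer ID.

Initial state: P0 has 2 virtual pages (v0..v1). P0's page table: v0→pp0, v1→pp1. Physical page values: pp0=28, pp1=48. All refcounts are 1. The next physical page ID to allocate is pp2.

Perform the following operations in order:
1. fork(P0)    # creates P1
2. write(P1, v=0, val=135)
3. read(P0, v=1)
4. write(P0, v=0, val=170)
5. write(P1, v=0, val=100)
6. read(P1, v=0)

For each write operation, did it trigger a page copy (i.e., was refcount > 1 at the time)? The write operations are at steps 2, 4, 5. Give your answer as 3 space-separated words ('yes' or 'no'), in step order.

Op 1: fork(P0) -> P1. 2 ppages; refcounts: pp0:2 pp1:2
Op 2: write(P1, v0, 135). refcount(pp0)=2>1 -> COPY to pp2. 3 ppages; refcounts: pp0:1 pp1:2 pp2:1
Op 3: read(P0, v1) -> 48. No state change.
Op 4: write(P0, v0, 170). refcount(pp0)=1 -> write in place. 3 ppages; refcounts: pp0:1 pp1:2 pp2:1
Op 5: write(P1, v0, 100). refcount(pp2)=1 -> write in place. 3 ppages; refcounts: pp0:1 pp1:2 pp2:1
Op 6: read(P1, v0) -> 100. No state change.

yes no no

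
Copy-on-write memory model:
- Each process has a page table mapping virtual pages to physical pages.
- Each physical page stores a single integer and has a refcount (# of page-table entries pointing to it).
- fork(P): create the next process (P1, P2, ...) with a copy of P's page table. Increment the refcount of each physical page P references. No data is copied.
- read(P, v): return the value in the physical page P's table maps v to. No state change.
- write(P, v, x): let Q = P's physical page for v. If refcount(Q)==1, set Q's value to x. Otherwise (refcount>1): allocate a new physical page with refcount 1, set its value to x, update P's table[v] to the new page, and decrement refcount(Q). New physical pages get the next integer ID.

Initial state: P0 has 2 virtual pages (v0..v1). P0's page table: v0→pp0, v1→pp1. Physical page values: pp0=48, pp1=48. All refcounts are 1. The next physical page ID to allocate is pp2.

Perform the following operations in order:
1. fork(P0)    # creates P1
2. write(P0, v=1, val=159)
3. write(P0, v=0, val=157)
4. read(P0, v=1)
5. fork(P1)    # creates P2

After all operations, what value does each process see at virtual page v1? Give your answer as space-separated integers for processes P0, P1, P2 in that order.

Op 1: fork(P0) -> P1. 2 ppages; refcounts: pp0:2 pp1:2
Op 2: write(P0, v1, 159). refcount(pp1)=2>1 -> COPY to pp2. 3 ppages; refcounts: pp0:2 pp1:1 pp2:1
Op 3: write(P0, v0, 157). refcount(pp0)=2>1 -> COPY to pp3. 4 ppages; refcounts: pp0:1 pp1:1 pp2:1 pp3:1
Op 4: read(P0, v1) -> 159. No state change.
Op 5: fork(P1) -> P2. 4 ppages; refcounts: pp0:2 pp1:2 pp2:1 pp3:1
P0: v1 -> pp2 = 159
P1: v1 -> pp1 = 48
P2: v1 -> pp1 = 48

Answer: 159 48 48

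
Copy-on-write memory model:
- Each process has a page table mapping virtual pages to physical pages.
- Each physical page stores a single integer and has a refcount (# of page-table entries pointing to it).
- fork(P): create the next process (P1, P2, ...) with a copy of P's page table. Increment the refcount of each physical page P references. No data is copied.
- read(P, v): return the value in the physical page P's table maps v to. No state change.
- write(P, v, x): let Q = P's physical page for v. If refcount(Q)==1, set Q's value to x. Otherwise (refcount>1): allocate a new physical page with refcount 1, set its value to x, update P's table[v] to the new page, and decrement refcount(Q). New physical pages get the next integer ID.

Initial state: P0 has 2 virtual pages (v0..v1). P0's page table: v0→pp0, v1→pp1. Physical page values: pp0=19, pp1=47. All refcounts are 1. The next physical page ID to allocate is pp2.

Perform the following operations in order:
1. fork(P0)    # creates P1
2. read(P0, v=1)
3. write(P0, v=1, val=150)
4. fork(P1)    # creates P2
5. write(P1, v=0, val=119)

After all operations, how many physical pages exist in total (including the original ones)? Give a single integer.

Op 1: fork(P0) -> P1. 2 ppages; refcounts: pp0:2 pp1:2
Op 2: read(P0, v1) -> 47. No state change.
Op 3: write(P0, v1, 150). refcount(pp1)=2>1 -> COPY to pp2. 3 ppages; refcounts: pp0:2 pp1:1 pp2:1
Op 4: fork(P1) -> P2. 3 ppages; refcounts: pp0:3 pp1:2 pp2:1
Op 5: write(P1, v0, 119). refcount(pp0)=3>1 -> COPY to pp3. 4 ppages; refcounts: pp0:2 pp1:2 pp2:1 pp3:1

Answer: 4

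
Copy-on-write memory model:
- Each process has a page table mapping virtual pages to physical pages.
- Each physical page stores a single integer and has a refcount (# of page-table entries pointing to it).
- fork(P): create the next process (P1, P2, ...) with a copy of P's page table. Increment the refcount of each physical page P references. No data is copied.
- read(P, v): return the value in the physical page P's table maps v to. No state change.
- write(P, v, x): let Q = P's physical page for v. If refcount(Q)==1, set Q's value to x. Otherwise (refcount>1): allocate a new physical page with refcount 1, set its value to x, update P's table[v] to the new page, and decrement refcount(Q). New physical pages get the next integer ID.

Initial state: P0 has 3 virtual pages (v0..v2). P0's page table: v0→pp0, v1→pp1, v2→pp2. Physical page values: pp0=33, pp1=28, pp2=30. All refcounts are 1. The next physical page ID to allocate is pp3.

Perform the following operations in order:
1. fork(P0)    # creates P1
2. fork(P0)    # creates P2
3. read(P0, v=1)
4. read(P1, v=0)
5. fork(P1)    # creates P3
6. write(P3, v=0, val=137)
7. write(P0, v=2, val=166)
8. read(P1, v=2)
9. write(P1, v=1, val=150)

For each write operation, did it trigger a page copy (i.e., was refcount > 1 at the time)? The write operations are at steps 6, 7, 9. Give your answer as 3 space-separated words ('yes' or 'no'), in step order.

Op 1: fork(P0) -> P1. 3 ppages; refcounts: pp0:2 pp1:2 pp2:2
Op 2: fork(P0) -> P2. 3 ppages; refcounts: pp0:3 pp1:3 pp2:3
Op 3: read(P0, v1) -> 28. No state change.
Op 4: read(P1, v0) -> 33. No state change.
Op 5: fork(P1) -> P3. 3 ppages; refcounts: pp0:4 pp1:4 pp2:4
Op 6: write(P3, v0, 137). refcount(pp0)=4>1 -> COPY to pp3. 4 ppages; refcounts: pp0:3 pp1:4 pp2:4 pp3:1
Op 7: write(P0, v2, 166). refcount(pp2)=4>1 -> COPY to pp4. 5 ppages; refcounts: pp0:3 pp1:4 pp2:3 pp3:1 pp4:1
Op 8: read(P1, v2) -> 30. No state change.
Op 9: write(P1, v1, 150). refcount(pp1)=4>1 -> COPY to pp5. 6 ppages; refcounts: pp0:3 pp1:3 pp2:3 pp3:1 pp4:1 pp5:1

yes yes yes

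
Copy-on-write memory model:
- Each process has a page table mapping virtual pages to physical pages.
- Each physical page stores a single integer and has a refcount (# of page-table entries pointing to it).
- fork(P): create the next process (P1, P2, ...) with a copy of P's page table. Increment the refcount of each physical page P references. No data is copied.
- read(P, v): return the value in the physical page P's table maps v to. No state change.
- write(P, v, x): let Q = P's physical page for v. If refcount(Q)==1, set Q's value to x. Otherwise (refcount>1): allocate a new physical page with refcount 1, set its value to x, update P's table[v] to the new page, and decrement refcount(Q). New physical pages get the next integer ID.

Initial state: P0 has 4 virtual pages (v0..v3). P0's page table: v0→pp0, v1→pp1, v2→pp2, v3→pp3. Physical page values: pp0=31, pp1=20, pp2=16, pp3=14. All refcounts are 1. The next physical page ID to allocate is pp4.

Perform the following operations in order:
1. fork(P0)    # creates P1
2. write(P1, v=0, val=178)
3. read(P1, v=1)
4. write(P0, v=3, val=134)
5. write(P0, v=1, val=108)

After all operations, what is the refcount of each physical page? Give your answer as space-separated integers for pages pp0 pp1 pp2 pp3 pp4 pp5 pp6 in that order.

Op 1: fork(P0) -> P1. 4 ppages; refcounts: pp0:2 pp1:2 pp2:2 pp3:2
Op 2: write(P1, v0, 178). refcount(pp0)=2>1 -> COPY to pp4. 5 ppages; refcounts: pp0:1 pp1:2 pp2:2 pp3:2 pp4:1
Op 3: read(P1, v1) -> 20. No state change.
Op 4: write(P0, v3, 134). refcount(pp3)=2>1 -> COPY to pp5. 6 ppages; refcounts: pp0:1 pp1:2 pp2:2 pp3:1 pp4:1 pp5:1
Op 5: write(P0, v1, 108). refcount(pp1)=2>1 -> COPY to pp6. 7 ppages; refcounts: pp0:1 pp1:1 pp2:2 pp3:1 pp4:1 pp5:1 pp6:1

Answer: 1 1 2 1 1 1 1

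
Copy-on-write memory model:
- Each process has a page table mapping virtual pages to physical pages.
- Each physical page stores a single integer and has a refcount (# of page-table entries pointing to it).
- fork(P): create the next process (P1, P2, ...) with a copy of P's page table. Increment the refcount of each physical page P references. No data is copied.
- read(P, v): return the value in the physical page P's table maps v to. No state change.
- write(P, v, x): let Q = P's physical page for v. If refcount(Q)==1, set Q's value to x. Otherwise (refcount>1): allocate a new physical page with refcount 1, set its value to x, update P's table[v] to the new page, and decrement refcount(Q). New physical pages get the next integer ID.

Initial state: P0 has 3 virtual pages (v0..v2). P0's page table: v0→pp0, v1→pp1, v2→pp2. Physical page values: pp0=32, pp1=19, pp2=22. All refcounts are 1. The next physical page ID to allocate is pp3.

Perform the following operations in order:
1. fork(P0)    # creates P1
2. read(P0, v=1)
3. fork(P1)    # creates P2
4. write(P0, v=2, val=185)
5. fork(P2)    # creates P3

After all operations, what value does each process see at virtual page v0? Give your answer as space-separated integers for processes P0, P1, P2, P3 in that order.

Op 1: fork(P0) -> P1. 3 ppages; refcounts: pp0:2 pp1:2 pp2:2
Op 2: read(P0, v1) -> 19. No state change.
Op 3: fork(P1) -> P2. 3 ppages; refcounts: pp0:3 pp1:3 pp2:3
Op 4: write(P0, v2, 185). refcount(pp2)=3>1 -> COPY to pp3. 4 ppages; refcounts: pp0:3 pp1:3 pp2:2 pp3:1
Op 5: fork(P2) -> P3. 4 ppages; refcounts: pp0:4 pp1:4 pp2:3 pp3:1
P0: v0 -> pp0 = 32
P1: v0 -> pp0 = 32
P2: v0 -> pp0 = 32
P3: v0 -> pp0 = 32

Answer: 32 32 32 32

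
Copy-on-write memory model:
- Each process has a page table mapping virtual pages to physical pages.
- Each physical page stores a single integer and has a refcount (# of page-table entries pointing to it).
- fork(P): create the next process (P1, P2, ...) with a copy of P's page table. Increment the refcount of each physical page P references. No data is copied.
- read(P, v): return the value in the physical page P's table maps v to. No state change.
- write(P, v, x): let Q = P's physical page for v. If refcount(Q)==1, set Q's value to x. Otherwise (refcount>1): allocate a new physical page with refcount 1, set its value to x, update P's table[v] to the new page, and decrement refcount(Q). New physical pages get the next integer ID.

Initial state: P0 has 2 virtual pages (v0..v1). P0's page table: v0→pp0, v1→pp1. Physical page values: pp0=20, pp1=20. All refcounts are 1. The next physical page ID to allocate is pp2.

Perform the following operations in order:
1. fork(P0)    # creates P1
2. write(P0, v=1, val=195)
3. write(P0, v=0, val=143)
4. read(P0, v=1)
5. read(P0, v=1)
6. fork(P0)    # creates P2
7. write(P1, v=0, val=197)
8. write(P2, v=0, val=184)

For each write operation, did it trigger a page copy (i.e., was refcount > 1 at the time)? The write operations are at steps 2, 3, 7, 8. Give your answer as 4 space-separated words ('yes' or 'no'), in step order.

Op 1: fork(P0) -> P1. 2 ppages; refcounts: pp0:2 pp1:2
Op 2: write(P0, v1, 195). refcount(pp1)=2>1 -> COPY to pp2. 3 ppages; refcounts: pp0:2 pp1:1 pp2:1
Op 3: write(P0, v0, 143). refcount(pp0)=2>1 -> COPY to pp3. 4 ppages; refcounts: pp0:1 pp1:1 pp2:1 pp3:1
Op 4: read(P0, v1) -> 195. No state change.
Op 5: read(P0, v1) -> 195. No state change.
Op 6: fork(P0) -> P2. 4 ppages; refcounts: pp0:1 pp1:1 pp2:2 pp3:2
Op 7: write(P1, v0, 197). refcount(pp0)=1 -> write in place. 4 ppages; refcounts: pp0:1 pp1:1 pp2:2 pp3:2
Op 8: write(P2, v0, 184). refcount(pp3)=2>1 -> COPY to pp4. 5 ppages; refcounts: pp0:1 pp1:1 pp2:2 pp3:1 pp4:1

yes yes no yes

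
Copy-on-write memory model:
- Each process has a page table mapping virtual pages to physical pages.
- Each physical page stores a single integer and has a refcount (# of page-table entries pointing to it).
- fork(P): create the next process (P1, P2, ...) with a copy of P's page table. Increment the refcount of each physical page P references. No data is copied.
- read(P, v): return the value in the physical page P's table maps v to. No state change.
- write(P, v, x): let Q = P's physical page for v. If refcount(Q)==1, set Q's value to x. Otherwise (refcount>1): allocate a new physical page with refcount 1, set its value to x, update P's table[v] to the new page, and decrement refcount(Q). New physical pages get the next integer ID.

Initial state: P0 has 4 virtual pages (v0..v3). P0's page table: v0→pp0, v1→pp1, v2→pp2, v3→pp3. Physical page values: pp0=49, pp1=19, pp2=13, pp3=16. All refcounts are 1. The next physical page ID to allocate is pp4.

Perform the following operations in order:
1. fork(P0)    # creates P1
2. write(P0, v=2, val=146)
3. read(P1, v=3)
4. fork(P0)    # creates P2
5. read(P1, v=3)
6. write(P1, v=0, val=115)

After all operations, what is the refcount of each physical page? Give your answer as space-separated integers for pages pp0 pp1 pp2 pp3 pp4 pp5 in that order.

Op 1: fork(P0) -> P1. 4 ppages; refcounts: pp0:2 pp1:2 pp2:2 pp3:2
Op 2: write(P0, v2, 146). refcount(pp2)=2>1 -> COPY to pp4. 5 ppages; refcounts: pp0:2 pp1:2 pp2:1 pp3:2 pp4:1
Op 3: read(P1, v3) -> 16. No state change.
Op 4: fork(P0) -> P2. 5 ppages; refcounts: pp0:3 pp1:3 pp2:1 pp3:3 pp4:2
Op 5: read(P1, v3) -> 16. No state change.
Op 6: write(P1, v0, 115). refcount(pp0)=3>1 -> COPY to pp5. 6 ppages; refcounts: pp0:2 pp1:3 pp2:1 pp3:3 pp4:2 pp5:1

Answer: 2 3 1 3 2 1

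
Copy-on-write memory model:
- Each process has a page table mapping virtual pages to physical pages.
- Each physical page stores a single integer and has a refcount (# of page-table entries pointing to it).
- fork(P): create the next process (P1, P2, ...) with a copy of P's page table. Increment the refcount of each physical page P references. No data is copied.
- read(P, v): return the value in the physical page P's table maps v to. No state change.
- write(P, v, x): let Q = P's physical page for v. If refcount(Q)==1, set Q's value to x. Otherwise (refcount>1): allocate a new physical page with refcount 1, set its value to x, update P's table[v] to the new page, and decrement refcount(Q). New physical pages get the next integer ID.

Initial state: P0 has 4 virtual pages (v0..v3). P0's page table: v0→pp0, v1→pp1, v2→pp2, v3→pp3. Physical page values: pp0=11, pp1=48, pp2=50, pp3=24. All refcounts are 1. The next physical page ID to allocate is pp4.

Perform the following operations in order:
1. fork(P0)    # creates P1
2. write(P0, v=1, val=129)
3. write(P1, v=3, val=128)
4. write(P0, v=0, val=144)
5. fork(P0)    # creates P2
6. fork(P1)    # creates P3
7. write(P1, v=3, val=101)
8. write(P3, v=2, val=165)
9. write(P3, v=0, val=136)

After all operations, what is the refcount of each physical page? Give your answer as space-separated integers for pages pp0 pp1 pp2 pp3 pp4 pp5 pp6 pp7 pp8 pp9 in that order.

Answer: 1 2 3 2 2 1 2 1 1 1

Derivation:
Op 1: fork(P0) -> P1. 4 ppages; refcounts: pp0:2 pp1:2 pp2:2 pp3:2
Op 2: write(P0, v1, 129). refcount(pp1)=2>1 -> COPY to pp4. 5 ppages; refcounts: pp0:2 pp1:1 pp2:2 pp3:2 pp4:1
Op 3: write(P1, v3, 128). refcount(pp3)=2>1 -> COPY to pp5. 6 ppages; refcounts: pp0:2 pp1:1 pp2:2 pp3:1 pp4:1 pp5:1
Op 4: write(P0, v0, 144). refcount(pp0)=2>1 -> COPY to pp6. 7 ppages; refcounts: pp0:1 pp1:1 pp2:2 pp3:1 pp4:1 pp5:1 pp6:1
Op 5: fork(P0) -> P2. 7 ppages; refcounts: pp0:1 pp1:1 pp2:3 pp3:2 pp4:2 pp5:1 pp6:2
Op 6: fork(P1) -> P3. 7 ppages; refcounts: pp0:2 pp1:2 pp2:4 pp3:2 pp4:2 pp5:2 pp6:2
Op 7: write(P1, v3, 101). refcount(pp5)=2>1 -> COPY to pp7. 8 ppages; refcounts: pp0:2 pp1:2 pp2:4 pp3:2 pp4:2 pp5:1 pp6:2 pp7:1
Op 8: write(P3, v2, 165). refcount(pp2)=4>1 -> COPY to pp8. 9 ppages; refcounts: pp0:2 pp1:2 pp2:3 pp3:2 pp4:2 pp5:1 pp6:2 pp7:1 pp8:1
Op 9: write(P3, v0, 136). refcount(pp0)=2>1 -> COPY to pp9. 10 ppages; refcounts: pp0:1 pp1:2 pp2:3 pp3:2 pp4:2 pp5:1 pp6:2 pp7:1 pp8:1 pp9:1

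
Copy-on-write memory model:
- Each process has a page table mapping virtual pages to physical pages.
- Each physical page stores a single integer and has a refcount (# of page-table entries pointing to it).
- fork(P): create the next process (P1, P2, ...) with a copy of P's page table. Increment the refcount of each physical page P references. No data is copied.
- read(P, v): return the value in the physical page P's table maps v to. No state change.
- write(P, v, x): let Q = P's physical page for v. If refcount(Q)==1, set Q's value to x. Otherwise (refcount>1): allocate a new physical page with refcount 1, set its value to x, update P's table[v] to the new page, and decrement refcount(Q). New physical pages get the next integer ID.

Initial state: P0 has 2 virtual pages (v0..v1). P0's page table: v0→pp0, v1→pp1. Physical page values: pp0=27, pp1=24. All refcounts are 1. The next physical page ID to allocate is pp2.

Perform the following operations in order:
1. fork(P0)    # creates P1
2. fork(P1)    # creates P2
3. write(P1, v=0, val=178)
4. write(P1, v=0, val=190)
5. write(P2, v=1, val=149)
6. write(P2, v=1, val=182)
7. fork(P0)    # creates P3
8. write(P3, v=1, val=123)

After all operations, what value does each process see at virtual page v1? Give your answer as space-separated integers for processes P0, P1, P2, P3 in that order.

Answer: 24 24 182 123

Derivation:
Op 1: fork(P0) -> P1. 2 ppages; refcounts: pp0:2 pp1:2
Op 2: fork(P1) -> P2. 2 ppages; refcounts: pp0:3 pp1:3
Op 3: write(P1, v0, 178). refcount(pp0)=3>1 -> COPY to pp2. 3 ppages; refcounts: pp0:2 pp1:3 pp2:1
Op 4: write(P1, v0, 190). refcount(pp2)=1 -> write in place. 3 ppages; refcounts: pp0:2 pp1:3 pp2:1
Op 5: write(P2, v1, 149). refcount(pp1)=3>1 -> COPY to pp3. 4 ppages; refcounts: pp0:2 pp1:2 pp2:1 pp3:1
Op 6: write(P2, v1, 182). refcount(pp3)=1 -> write in place. 4 ppages; refcounts: pp0:2 pp1:2 pp2:1 pp3:1
Op 7: fork(P0) -> P3. 4 ppages; refcounts: pp0:3 pp1:3 pp2:1 pp3:1
Op 8: write(P3, v1, 123). refcount(pp1)=3>1 -> COPY to pp4. 5 ppages; refcounts: pp0:3 pp1:2 pp2:1 pp3:1 pp4:1
P0: v1 -> pp1 = 24
P1: v1 -> pp1 = 24
P2: v1 -> pp3 = 182
P3: v1 -> pp4 = 123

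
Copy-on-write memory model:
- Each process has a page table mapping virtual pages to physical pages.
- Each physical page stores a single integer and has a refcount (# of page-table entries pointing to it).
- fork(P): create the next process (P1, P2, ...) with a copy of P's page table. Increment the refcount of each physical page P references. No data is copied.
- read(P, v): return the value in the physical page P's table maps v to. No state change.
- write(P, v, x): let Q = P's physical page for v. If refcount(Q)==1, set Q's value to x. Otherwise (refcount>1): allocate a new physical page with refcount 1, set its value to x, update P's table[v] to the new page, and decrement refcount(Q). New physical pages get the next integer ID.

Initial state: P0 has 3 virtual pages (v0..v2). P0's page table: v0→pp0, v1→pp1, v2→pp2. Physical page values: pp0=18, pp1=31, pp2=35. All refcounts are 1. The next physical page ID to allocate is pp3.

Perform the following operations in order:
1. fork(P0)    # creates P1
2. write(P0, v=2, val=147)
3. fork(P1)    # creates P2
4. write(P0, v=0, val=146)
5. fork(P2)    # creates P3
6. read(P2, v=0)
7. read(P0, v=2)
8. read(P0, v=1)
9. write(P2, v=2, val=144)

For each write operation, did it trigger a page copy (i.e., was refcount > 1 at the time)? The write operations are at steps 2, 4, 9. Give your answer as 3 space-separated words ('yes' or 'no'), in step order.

Op 1: fork(P0) -> P1. 3 ppages; refcounts: pp0:2 pp1:2 pp2:2
Op 2: write(P0, v2, 147). refcount(pp2)=2>1 -> COPY to pp3. 4 ppages; refcounts: pp0:2 pp1:2 pp2:1 pp3:1
Op 3: fork(P1) -> P2. 4 ppages; refcounts: pp0:3 pp1:3 pp2:2 pp3:1
Op 4: write(P0, v0, 146). refcount(pp0)=3>1 -> COPY to pp4. 5 ppages; refcounts: pp0:2 pp1:3 pp2:2 pp3:1 pp4:1
Op 5: fork(P2) -> P3. 5 ppages; refcounts: pp0:3 pp1:4 pp2:3 pp3:1 pp4:1
Op 6: read(P2, v0) -> 18. No state change.
Op 7: read(P0, v2) -> 147. No state change.
Op 8: read(P0, v1) -> 31. No state change.
Op 9: write(P2, v2, 144). refcount(pp2)=3>1 -> COPY to pp5. 6 ppages; refcounts: pp0:3 pp1:4 pp2:2 pp3:1 pp4:1 pp5:1

yes yes yes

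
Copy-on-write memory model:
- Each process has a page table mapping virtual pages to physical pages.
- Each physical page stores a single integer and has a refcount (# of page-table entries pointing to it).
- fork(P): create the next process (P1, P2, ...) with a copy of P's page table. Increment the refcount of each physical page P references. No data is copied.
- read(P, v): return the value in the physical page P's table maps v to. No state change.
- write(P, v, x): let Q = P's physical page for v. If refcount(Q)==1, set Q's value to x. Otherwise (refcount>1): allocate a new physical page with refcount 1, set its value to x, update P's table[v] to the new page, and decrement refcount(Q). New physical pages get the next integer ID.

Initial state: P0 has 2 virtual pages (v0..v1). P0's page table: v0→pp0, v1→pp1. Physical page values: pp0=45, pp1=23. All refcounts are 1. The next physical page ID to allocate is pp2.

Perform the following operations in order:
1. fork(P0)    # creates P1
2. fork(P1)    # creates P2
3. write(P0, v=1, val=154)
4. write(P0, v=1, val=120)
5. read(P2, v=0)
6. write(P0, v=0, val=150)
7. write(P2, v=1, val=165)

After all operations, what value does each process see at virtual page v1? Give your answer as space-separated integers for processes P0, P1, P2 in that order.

Answer: 120 23 165

Derivation:
Op 1: fork(P0) -> P1. 2 ppages; refcounts: pp0:2 pp1:2
Op 2: fork(P1) -> P2. 2 ppages; refcounts: pp0:3 pp1:3
Op 3: write(P0, v1, 154). refcount(pp1)=3>1 -> COPY to pp2. 3 ppages; refcounts: pp0:3 pp1:2 pp2:1
Op 4: write(P0, v1, 120). refcount(pp2)=1 -> write in place. 3 ppages; refcounts: pp0:3 pp1:2 pp2:1
Op 5: read(P2, v0) -> 45. No state change.
Op 6: write(P0, v0, 150). refcount(pp0)=3>1 -> COPY to pp3. 4 ppages; refcounts: pp0:2 pp1:2 pp2:1 pp3:1
Op 7: write(P2, v1, 165). refcount(pp1)=2>1 -> COPY to pp4. 5 ppages; refcounts: pp0:2 pp1:1 pp2:1 pp3:1 pp4:1
P0: v1 -> pp2 = 120
P1: v1 -> pp1 = 23
P2: v1 -> pp4 = 165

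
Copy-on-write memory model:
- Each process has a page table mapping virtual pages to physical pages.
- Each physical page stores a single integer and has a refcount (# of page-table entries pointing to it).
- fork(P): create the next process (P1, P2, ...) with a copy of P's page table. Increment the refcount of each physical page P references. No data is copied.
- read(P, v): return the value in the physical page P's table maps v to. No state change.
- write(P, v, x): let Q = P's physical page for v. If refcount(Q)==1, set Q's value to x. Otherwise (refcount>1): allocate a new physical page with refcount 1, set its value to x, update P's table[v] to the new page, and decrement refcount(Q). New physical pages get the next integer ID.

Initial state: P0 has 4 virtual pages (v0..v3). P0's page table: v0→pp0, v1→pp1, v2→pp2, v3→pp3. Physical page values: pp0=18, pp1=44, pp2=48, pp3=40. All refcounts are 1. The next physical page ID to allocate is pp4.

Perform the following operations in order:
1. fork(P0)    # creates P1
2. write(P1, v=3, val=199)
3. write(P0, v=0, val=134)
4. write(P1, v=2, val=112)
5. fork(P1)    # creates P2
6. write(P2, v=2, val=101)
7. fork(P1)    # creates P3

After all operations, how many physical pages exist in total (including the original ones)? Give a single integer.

Op 1: fork(P0) -> P1. 4 ppages; refcounts: pp0:2 pp1:2 pp2:2 pp3:2
Op 2: write(P1, v3, 199). refcount(pp3)=2>1 -> COPY to pp4. 5 ppages; refcounts: pp0:2 pp1:2 pp2:2 pp3:1 pp4:1
Op 3: write(P0, v0, 134). refcount(pp0)=2>1 -> COPY to pp5. 6 ppages; refcounts: pp0:1 pp1:2 pp2:2 pp3:1 pp4:1 pp5:1
Op 4: write(P1, v2, 112). refcount(pp2)=2>1 -> COPY to pp6. 7 ppages; refcounts: pp0:1 pp1:2 pp2:1 pp3:1 pp4:1 pp5:1 pp6:1
Op 5: fork(P1) -> P2. 7 ppages; refcounts: pp0:2 pp1:3 pp2:1 pp3:1 pp4:2 pp5:1 pp6:2
Op 6: write(P2, v2, 101). refcount(pp6)=2>1 -> COPY to pp7. 8 ppages; refcounts: pp0:2 pp1:3 pp2:1 pp3:1 pp4:2 pp5:1 pp6:1 pp7:1
Op 7: fork(P1) -> P3. 8 ppages; refcounts: pp0:3 pp1:4 pp2:1 pp3:1 pp4:3 pp5:1 pp6:2 pp7:1

Answer: 8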